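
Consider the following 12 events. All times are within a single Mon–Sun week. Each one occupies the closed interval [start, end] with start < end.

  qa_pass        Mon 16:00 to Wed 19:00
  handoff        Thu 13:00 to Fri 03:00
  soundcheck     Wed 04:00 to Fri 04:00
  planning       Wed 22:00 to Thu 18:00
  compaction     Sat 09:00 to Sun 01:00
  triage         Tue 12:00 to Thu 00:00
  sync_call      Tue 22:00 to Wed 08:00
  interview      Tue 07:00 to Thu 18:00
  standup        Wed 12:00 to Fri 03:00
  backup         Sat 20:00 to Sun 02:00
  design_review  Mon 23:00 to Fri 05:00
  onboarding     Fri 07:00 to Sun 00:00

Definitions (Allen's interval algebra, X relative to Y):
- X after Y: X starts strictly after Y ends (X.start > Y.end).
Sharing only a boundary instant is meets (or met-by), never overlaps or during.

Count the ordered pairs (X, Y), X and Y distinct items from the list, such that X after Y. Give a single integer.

33

Checking all 132 ordered pairs for relation 'after'; matching pairs in alphabetical order:
(backup, design_review): backup after design_review ✓
(backup, handoff): backup after handoff ✓
(backup, interview): backup after interview ✓
(backup, planning): backup after planning ✓
(backup, qa_pass): backup after qa_pass ✓
(backup, soundcheck): backup after soundcheck ✓
(backup, standup): backup after standup ✓
(backup, sync_call): backup after sync_call ✓
(backup, triage): backup after triage ✓
(compaction, design_review): compaction after design_review ✓
(compaction, handoff): compaction after handoff ✓
(compaction, interview): compaction after interview ✓
(compaction, planning): compaction after planning ✓
(compaction, qa_pass): compaction after qa_pass ✓
(compaction, soundcheck): compaction after soundcheck ✓
(compaction, standup): compaction after standup ✓
(compaction, sync_call): compaction after sync_call ✓
(compaction, triage): compaction after triage ✓
(handoff, qa_pass): handoff after qa_pass ✓
(handoff, sync_call): handoff after sync_call ✓
(handoff, triage): handoff after triage ✓
(onboarding, design_review): onboarding after design_review ✓
(onboarding, handoff): onboarding after handoff ✓
(onboarding, interview): onboarding after interview ✓
... plus 9 further pairs not listed.
Count: 33.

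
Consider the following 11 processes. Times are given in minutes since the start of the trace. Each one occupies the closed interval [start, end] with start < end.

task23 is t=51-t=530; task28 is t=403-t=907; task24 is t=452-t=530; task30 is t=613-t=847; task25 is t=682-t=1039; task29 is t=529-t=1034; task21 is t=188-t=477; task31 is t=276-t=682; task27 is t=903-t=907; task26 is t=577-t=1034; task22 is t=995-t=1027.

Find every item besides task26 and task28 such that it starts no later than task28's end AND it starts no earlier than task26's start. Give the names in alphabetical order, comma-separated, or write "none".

Conditions: its start is no later than task28's end (X.start <= t=907) AND its start is no earlier than task26's start (X.start >= t=577).
task21: start t=188 <= t=907? ✓; start t=188 >= t=577? ✗ → no.
task22: start t=995 <= t=907? ✗; start t=995 >= t=577? ✓ → no.
task23: start t=51 <= t=907? ✓; start t=51 >= t=577? ✗ → no.
task24: start t=452 <= t=907? ✓; start t=452 >= t=577? ✗ → no.
task25: start t=682 <= t=907? ✓; start t=682 >= t=577? ✓ → yes.
task27: start t=903 <= t=907? ✓; start t=903 >= t=577? ✓ → yes.
task29: start t=529 <= t=907? ✓; start t=529 >= t=577? ✗ → no.
task30: start t=613 <= t=907? ✓; start t=613 >= t=577? ✓ → yes.
task31: start t=276 <= t=907? ✓; start t=276 >= t=577? ✗ → no.
Result: task25, task27, task30.

task25, task27, task30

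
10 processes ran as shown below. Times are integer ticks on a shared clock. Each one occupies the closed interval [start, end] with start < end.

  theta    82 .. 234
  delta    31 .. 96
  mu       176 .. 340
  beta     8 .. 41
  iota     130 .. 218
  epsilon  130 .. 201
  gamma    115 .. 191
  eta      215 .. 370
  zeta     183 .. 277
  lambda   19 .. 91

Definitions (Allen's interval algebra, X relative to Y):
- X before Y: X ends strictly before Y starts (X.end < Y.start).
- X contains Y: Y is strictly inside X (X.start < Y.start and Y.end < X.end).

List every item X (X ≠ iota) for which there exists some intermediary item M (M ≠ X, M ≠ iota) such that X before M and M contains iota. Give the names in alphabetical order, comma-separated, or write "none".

Target iota = [130, 218].
Intermediaries M with M contains iota: theta.
Via theta — items with X before theta: beta.
Union: beta.

beta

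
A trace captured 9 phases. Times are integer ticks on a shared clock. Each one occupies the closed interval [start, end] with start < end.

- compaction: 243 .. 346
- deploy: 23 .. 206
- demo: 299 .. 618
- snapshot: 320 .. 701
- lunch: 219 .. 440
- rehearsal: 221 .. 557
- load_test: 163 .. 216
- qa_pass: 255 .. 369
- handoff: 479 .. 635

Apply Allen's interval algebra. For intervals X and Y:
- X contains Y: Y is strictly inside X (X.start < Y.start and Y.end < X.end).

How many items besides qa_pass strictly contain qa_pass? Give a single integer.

2

Target qa_pass = [255, 369].
compaction [243, 346] → overlaps → no.
demo [299, 618] → overlapped-by → no.
deploy [23, 206] → before → no.
handoff [479, 635] → after → no.
load_test [163, 216] → before → no.
lunch [219, 440] → contains → counts.
rehearsal [221, 557] → contains → counts.
snapshot [320, 701] → overlapped-by → no.
Total: 2.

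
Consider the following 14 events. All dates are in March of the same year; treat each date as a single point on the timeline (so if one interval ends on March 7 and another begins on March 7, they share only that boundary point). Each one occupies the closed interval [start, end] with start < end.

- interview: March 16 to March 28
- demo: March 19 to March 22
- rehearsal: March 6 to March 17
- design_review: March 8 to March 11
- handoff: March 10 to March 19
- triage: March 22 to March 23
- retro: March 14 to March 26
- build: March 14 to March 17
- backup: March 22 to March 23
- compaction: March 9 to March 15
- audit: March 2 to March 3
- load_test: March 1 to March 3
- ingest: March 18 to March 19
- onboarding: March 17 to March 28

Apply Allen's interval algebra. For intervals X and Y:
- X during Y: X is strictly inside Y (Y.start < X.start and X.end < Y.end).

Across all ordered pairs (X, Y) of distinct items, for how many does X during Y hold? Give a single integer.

15

Checking all 182 ordered pairs for relation 'during'; matching pairs in alphabetical order:
(backup, interview): backup during interview ✓
(backup, onboarding): backup during onboarding ✓
(backup, retro): backup during retro ✓
(build, handoff): build during handoff ✓
(compaction, rehearsal): compaction during rehearsal ✓
(demo, interview): demo during interview ✓
(demo, onboarding): demo during onboarding ✓
(demo, retro): demo during retro ✓
(design_review, rehearsal): design_review during rehearsal ✓
(ingest, interview): ingest during interview ✓
(ingest, onboarding): ingest during onboarding ✓
(ingest, retro): ingest during retro ✓
(triage, interview): triage during interview ✓
(triage, onboarding): triage during onboarding ✓
(triage, retro): triage during retro ✓
Count: 15.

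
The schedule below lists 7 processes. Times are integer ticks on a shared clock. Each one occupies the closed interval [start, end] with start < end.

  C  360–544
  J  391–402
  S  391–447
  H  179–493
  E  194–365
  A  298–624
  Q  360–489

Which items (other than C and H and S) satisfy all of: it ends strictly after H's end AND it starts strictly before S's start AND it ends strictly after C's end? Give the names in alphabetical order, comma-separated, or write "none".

Conditions: its end is strictly after H's end (X.end > 493) AND its start is strictly before S's start (X.start < 391) AND its end is strictly after C's end (X.end > 544).
A: end 624 > 493? ✓; start 298 < 391? ✓; end 624 > 544? ✓ → yes.
E: end 365 > 493? ✗; start 194 < 391? ✓; end 365 > 544? ✗ → no.
J: end 402 > 493? ✗; start 391 < 391? ✗; end 402 > 544? ✗ → no.
Q: end 489 > 493? ✗; start 360 < 391? ✓; end 489 > 544? ✗ → no.
Result: A.

A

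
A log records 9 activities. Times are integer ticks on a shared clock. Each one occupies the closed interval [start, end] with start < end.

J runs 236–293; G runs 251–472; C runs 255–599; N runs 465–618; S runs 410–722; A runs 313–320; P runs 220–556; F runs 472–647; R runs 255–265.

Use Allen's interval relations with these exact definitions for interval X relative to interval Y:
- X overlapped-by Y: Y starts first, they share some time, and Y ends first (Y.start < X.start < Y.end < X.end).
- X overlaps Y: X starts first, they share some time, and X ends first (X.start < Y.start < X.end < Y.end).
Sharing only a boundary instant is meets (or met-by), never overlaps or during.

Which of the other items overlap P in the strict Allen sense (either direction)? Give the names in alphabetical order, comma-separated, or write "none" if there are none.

C, F, N, S

Target P = [220, 556].
A [313, 320] → during → no.
C [255, 599] → overlapped-by → yes.
F [472, 647] → overlapped-by → yes.
G [251, 472] → during → no.
J [236, 293] → during → no.
N [465, 618] → overlapped-by → yes.
R [255, 265] → during → no.
S [410, 722] → overlapped-by → yes.
Result: C, F, N, S.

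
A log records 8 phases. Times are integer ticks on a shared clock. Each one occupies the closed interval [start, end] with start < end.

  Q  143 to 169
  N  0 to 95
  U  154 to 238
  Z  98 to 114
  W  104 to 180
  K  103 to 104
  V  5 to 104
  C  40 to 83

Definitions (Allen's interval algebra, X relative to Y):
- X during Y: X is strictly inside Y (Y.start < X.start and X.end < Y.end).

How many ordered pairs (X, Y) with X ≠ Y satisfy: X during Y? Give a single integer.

Checking all 56 ordered pairs for relation 'during'; matching pairs in alphabetical order:
(C, N): C during N ✓
(C, V): C during V ✓
(K, Z): K during Z ✓
(Q, W): Q during W ✓
Count: 4.

4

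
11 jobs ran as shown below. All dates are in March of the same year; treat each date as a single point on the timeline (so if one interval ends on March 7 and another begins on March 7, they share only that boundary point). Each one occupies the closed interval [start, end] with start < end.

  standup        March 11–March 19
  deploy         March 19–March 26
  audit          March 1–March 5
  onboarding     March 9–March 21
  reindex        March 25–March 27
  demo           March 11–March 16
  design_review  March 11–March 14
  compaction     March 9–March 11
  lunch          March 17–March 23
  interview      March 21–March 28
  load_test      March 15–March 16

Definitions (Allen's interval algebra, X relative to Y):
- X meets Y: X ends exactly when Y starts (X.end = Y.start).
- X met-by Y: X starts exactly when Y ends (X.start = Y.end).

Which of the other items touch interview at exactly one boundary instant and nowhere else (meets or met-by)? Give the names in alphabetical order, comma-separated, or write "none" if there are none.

Target interview = [March 21, March 28].
audit [March 1, March 5] → before → no.
compaction [March 9, March 11] → before → no.
demo [March 11, March 16] → before → no.
deploy [March 19, March 26] → overlaps → no.
design_review [March 11, March 14] → before → no.
load_test [March 15, March 16] → before → no.
lunch [March 17, March 23] → overlaps → no.
onboarding [March 9, March 21] → meets → yes.
reindex [March 25, March 27] → during → no.
standup [March 11, March 19] → before → no.
Result: onboarding.

onboarding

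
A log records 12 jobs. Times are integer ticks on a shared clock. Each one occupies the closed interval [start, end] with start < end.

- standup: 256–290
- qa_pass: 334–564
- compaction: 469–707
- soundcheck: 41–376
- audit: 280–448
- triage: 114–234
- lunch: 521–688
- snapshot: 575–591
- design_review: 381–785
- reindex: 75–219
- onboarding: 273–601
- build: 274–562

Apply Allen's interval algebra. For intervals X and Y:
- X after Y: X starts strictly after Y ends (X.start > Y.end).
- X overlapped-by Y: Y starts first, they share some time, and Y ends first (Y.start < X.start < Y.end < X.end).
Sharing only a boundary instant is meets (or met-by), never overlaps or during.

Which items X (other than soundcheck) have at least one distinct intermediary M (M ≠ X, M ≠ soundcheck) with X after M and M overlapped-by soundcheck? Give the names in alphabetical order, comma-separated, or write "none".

Target soundcheck = [41, 376].
Intermediaries M with M overlapped-by soundcheck: audit, build, onboarding, qa_pass.
Via audit — items with X after audit: compaction, lunch, snapshot.
Via build — items with X after build: snapshot.
Via onboarding — items with X after onboarding: none.
Via qa_pass — items with X after qa_pass: snapshot.
Union: compaction, lunch, snapshot.

compaction, lunch, snapshot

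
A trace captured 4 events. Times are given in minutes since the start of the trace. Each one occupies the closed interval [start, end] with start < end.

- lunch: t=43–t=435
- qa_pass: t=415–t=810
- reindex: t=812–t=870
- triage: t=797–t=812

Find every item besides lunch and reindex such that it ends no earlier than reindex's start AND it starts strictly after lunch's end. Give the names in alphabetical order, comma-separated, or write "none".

triage

Conditions: its end is no earlier than reindex's start (X.end >= t=812) AND its start is strictly after lunch's end (X.start > t=435).
qa_pass: end t=810 >= t=812? ✗; start t=415 > t=435? ✗ → no.
triage: end t=812 >= t=812? ✓; start t=797 > t=435? ✓ → yes.
Result: triage.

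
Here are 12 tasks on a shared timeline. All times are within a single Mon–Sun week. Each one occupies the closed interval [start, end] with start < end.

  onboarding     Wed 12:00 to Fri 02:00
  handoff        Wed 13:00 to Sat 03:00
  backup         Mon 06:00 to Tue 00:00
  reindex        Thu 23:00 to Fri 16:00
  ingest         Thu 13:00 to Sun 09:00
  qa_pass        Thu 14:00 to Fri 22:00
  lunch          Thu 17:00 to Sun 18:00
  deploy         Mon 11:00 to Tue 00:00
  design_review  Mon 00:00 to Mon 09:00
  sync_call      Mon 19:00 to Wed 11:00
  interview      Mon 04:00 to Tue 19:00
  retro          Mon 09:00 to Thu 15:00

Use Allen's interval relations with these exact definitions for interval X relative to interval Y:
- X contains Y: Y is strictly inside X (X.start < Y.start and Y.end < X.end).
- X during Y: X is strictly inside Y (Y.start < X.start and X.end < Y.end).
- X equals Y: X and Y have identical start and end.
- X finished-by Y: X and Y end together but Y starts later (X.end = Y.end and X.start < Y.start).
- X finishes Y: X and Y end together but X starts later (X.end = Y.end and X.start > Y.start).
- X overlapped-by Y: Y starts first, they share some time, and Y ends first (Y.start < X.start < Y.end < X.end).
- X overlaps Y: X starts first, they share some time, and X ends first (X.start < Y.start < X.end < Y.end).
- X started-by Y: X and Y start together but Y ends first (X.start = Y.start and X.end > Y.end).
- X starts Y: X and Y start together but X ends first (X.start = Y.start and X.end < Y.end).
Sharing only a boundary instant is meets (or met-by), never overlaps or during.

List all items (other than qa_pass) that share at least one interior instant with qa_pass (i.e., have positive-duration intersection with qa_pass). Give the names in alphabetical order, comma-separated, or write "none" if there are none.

handoff, ingest, lunch, onboarding, reindex, retro

Target qa_pass = [Thu 14:00, Fri 22:00].
backup [Mon 06:00, Tue 00:00] → before → no.
deploy [Mon 11:00, Tue 00:00] → before → no.
design_review [Mon 00:00, Mon 09:00] → before → no.
handoff [Wed 13:00, Sat 03:00] → contains → yes.
ingest [Thu 13:00, Sun 09:00] → contains → yes.
interview [Mon 04:00, Tue 19:00] → before → no.
lunch [Thu 17:00, Sun 18:00] → overlapped-by → yes.
onboarding [Wed 12:00, Fri 02:00] → overlaps → yes.
reindex [Thu 23:00, Fri 16:00] → during → yes.
retro [Mon 09:00, Thu 15:00] → overlaps → yes.
sync_call [Mon 19:00, Wed 11:00] → before → no.
Result: handoff, ingest, lunch, onboarding, reindex, retro.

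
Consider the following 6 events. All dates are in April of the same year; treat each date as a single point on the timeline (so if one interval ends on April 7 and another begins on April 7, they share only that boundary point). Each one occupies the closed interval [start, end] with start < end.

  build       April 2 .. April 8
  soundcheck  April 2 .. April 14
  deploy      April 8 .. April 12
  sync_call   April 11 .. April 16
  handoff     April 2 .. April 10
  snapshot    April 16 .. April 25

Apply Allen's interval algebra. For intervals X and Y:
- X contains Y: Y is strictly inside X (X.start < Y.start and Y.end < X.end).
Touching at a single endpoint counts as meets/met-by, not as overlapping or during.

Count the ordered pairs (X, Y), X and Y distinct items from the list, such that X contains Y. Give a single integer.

1

Checking all 30 ordered pairs for relation 'contains'; matching pairs in alphabetical order:
(soundcheck, deploy): soundcheck contains deploy ✓
Count: 1.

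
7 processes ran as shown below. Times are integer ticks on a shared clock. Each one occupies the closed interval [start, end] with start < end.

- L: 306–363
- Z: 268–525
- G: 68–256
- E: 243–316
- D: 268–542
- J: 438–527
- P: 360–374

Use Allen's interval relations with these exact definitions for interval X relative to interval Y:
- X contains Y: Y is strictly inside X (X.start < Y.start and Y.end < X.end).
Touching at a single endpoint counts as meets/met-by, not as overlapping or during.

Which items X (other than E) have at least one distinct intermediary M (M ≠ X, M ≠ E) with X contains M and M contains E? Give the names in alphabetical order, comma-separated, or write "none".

Target E = [243, 316].
Intermediaries M with M contains E: none.
Union: none.

none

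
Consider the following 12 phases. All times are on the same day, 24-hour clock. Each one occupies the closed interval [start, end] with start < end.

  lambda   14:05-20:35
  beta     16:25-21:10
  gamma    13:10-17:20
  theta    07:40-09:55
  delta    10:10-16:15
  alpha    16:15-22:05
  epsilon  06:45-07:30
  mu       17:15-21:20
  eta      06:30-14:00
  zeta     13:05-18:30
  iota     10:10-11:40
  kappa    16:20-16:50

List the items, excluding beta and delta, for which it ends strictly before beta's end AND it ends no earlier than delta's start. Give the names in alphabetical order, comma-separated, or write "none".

eta, gamma, iota, kappa, lambda, zeta

Conditions: its end is strictly before beta's end (X.end < 21:10) AND its end is no earlier than delta's start (X.end >= 10:10).
alpha: end 22:05 < 21:10? ✗; end 22:05 >= 10:10? ✓ → no.
epsilon: end 07:30 < 21:10? ✓; end 07:30 >= 10:10? ✗ → no.
eta: end 14:00 < 21:10? ✓; end 14:00 >= 10:10? ✓ → yes.
gamma: end 17:20 < 21:10? ✓; end 17:20 >= 10:10? ✓ → yes.
iota: end 11:40 < 21:10? ✓; end 11:40 >= 10:10? ✓ → yes.
kappa: end 16:50 < 21:10? ✓; end 16:50 >= 10:10? ✓ → yes.
lambda: end 20:35 < 21:10? ✓; end 20:35 >= 10:10? ✓ → yes.
mu: end 21:20 < 21:10? ✗; end 21:20 >= 10:10? ✓ → no.
theta: end 09:55 < 21:10? ✓; end 09:55 >= 10:10? ✗ → no.
zeta: end 18:30 < 21:10? ✓; end 18:30 >= 10:10? ✓ → yes.
Result: eta, gamma, iota, kappa, lambda, zeta.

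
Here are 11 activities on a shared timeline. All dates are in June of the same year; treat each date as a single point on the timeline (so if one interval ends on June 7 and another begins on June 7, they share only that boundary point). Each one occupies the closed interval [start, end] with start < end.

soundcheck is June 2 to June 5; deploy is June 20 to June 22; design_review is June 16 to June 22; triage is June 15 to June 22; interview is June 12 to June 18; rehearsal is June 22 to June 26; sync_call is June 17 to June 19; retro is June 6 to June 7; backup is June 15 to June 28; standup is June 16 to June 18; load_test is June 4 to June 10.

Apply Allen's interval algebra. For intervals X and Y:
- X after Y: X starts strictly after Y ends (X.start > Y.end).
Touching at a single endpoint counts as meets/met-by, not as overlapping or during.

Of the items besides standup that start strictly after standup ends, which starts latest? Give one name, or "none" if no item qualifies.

rehearsal

Target standup = [June 16, June 18].
backup [June 15, June 28] → contains → excluded.
deploy [June 20, June 22] → after → candidate.
design_review [June 16, June 22] → started-by → excluded.
interview [June 12, June 18] → finished-by → excluded.
load_test [June 4, June 10] → before → excluded.
rehearsal [June 22, June 26] → after → candidate.
retro [June 6, June 7] → before → excluded.
soundcheck [June 2, June 5] → before → excluded.
sync_call [June 17, June 19] → overlapped-by → excluded.
triage [June 15, June 22] → contains → excluded.
Among candidates, latest start is June 22 → rehearsal.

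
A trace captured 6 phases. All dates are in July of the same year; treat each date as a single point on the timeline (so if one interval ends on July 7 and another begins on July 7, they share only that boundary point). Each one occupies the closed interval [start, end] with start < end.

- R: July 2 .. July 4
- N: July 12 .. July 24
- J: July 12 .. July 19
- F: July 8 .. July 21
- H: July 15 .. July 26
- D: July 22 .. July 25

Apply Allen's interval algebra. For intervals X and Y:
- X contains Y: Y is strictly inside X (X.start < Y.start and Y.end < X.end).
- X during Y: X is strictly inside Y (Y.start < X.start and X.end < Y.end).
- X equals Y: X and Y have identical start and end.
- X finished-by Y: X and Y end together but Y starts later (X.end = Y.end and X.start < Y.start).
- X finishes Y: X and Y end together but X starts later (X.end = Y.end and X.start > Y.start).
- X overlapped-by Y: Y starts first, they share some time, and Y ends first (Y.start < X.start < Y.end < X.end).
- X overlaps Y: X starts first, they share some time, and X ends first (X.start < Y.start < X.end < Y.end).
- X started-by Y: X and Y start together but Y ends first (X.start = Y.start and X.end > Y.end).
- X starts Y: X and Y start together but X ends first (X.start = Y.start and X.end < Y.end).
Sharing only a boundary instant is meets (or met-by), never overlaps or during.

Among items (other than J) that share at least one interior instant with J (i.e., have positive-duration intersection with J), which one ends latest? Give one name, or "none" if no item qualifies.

Target J = [July 12, July 19].
D [July 22, July 25] → after → excluded.
F [July 8, July 21] → contains → candidate.
H [July 15, July 26] → overlapped-by → candidate.
N [July 12, July 24] → started-by → candidate.
R [July 2, July 4] → before → excluded.
Among candidates, latest end is July 26 → H.

H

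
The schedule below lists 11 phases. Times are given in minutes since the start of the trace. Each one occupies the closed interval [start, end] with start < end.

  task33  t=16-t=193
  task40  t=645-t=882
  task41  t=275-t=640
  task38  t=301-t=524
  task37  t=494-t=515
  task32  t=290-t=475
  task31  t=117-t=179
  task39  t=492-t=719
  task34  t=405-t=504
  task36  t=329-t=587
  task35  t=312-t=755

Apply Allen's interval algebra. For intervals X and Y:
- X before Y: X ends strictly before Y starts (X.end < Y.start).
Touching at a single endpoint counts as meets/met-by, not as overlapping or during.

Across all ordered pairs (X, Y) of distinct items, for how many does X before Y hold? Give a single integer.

Checking all 110 ordered pairs for relation 'before'; matching pairs in alphabetical order:
(task31, task32): task31 before task32 ✓
(task31, task34): task31 before task34 ✓
(task31, task35): task31 before task35 ✓
(task31, task36): task31 before task36 ✓
(task31, task37): task31 before task37 ✓
(task31, task38): task31 before task38 ✓
(task31, task39): task31 before task39 ✓
(task31, task40): task31 before task40 ✓
(task31, task41): task31 before task41 ✓
(task32, task37): task32 before task37 ✓
(task32, task39): task32 before task39 ✓
(task32, task40): task32 before task40 ✓
(task33, task32): task33 before task32 ✓
(task33, task34): task33 before task34 ✓
(task33, task35): task33 before task35 ✓
(task33, task36): task33 before task36 ✓
(task33, task37): task33 before task37 ✓
(task33, task38): task33 before task38 ✓
(task33, task39): task33 before task39 ✓
(task33, task40): task33 before task40 ✓
(task33, task41): task33 before task41 ✓
(task34, task40): task34 before task40 ✓
(task36, task40): task36 before task40 ✓
(task37, task40): task37 before task40 ✓
... plus 2 further pairs not listed.
Count: 26.

26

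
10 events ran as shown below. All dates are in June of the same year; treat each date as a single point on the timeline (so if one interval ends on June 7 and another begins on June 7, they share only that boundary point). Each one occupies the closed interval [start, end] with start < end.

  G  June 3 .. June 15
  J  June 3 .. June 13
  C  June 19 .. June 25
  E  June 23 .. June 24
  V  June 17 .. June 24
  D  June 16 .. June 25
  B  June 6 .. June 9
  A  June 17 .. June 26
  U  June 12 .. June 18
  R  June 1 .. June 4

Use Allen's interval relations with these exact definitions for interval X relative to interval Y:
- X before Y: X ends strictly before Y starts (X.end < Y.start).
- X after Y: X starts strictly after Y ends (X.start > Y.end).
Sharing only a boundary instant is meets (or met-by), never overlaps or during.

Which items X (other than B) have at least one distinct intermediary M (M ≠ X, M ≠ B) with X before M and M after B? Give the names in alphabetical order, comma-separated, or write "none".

G, J, R, U

Target B = [June 6, June 9].
Intermediaries M with M after B: A, C, D, E, U, V.
Via A — items with X before A: G, J, R.
Via C — items with X before C: G, J, R, U.
Via D — items with X before D: G, J, R.
Via E — items with X before E: G, J, R, U.
Via U — items with X before U: R.
Via V — items with X before V: G, J, R.
Union: G, J, R, U.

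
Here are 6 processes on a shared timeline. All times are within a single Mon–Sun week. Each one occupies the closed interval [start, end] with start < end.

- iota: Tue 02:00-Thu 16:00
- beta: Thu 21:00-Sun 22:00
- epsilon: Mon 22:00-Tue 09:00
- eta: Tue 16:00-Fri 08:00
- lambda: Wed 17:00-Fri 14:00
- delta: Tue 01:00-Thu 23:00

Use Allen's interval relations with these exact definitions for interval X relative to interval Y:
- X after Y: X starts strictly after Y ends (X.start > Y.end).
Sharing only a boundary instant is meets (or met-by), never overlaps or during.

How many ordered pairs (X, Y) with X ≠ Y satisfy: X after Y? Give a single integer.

Checking all 30 ordered pairs for relation 'after'; matching pairs in alphabetical order:
(beta, epsilon): beta after epsilon ✓
(beta, iota): beta after iota ✓
(eta, epsilon): eta after epsilon ✓
(lambda, epsilon): lambda after epsilon ✓
Count: 4.

4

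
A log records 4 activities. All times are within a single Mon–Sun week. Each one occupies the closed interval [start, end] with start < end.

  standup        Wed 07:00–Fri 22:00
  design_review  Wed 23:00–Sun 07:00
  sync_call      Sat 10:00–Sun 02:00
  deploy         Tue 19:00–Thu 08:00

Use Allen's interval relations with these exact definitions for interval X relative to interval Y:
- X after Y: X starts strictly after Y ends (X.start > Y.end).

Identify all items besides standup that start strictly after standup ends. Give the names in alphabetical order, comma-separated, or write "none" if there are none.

sync_call

Target standup = [Wed 07:00, Fri 22:00].
deploy [Tue 19:00, Thu 08:00] → overlaps → no.
design_review [Wed 23:00, Sun 07:00] → overlapped-by → no.
sync_call [Sat 10:00, Sun 02:00] → after → yes.
Result: sync_call.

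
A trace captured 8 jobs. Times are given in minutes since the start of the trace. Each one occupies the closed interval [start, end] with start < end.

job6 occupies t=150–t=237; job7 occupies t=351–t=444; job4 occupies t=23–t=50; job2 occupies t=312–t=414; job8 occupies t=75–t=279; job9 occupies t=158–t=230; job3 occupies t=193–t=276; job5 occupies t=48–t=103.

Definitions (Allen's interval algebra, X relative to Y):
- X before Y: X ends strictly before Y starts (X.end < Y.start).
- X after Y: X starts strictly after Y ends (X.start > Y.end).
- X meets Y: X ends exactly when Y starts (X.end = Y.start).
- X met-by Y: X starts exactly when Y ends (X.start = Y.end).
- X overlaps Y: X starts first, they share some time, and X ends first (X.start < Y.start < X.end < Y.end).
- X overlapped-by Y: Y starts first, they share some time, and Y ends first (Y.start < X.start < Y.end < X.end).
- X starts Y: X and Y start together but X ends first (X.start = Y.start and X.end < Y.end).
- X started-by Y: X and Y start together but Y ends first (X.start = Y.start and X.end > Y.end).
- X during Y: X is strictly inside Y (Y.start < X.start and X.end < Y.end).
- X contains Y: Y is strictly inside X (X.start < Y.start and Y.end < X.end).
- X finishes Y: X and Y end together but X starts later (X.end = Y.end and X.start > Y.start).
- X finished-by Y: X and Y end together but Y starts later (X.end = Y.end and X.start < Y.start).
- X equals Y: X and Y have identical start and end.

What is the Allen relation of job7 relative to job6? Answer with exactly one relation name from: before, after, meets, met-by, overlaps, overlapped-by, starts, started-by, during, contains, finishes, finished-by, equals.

job7 = [t=351, t=444]; job6 = [t=150, t=237].
Compare endpoints: job7.start > job6.start, job7.start > job6.end, job7.end > job6.start, job7.end > job6.end.
That pattern is 'after'.

after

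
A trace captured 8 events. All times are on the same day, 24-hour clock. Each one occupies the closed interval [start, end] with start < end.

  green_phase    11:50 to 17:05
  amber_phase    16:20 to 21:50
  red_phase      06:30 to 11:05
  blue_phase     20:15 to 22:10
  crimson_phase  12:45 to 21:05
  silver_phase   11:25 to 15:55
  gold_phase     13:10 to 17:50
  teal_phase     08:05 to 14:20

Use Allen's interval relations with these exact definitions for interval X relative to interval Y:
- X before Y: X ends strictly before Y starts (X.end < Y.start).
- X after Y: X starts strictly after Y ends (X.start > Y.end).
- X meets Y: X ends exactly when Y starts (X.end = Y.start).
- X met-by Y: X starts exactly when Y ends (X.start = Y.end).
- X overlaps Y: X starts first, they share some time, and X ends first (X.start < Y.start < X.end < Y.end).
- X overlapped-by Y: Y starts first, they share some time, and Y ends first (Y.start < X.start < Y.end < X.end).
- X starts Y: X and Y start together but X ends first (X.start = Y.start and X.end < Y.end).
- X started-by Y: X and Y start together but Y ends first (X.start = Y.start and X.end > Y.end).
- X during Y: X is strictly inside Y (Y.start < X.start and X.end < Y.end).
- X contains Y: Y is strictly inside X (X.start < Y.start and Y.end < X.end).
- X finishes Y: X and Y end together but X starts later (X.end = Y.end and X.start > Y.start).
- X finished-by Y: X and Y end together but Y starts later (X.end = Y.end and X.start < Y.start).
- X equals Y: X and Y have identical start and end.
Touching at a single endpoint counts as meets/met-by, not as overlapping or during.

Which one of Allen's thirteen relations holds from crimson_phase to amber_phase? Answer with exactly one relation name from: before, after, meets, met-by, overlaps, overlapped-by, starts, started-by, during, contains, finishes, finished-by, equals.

overlaps

crimson_phase = [12:45, 21:05]; amber_phase = [16:20, 21:50].
Compare endpoints: crimson_phase.start < amber_phase.start, crimson_phase.start < amber_phase.end, crimson_phase.end > amber_phase.start, crimson_phase.end < amber_phase.end.
That pattern is 'overlaps'.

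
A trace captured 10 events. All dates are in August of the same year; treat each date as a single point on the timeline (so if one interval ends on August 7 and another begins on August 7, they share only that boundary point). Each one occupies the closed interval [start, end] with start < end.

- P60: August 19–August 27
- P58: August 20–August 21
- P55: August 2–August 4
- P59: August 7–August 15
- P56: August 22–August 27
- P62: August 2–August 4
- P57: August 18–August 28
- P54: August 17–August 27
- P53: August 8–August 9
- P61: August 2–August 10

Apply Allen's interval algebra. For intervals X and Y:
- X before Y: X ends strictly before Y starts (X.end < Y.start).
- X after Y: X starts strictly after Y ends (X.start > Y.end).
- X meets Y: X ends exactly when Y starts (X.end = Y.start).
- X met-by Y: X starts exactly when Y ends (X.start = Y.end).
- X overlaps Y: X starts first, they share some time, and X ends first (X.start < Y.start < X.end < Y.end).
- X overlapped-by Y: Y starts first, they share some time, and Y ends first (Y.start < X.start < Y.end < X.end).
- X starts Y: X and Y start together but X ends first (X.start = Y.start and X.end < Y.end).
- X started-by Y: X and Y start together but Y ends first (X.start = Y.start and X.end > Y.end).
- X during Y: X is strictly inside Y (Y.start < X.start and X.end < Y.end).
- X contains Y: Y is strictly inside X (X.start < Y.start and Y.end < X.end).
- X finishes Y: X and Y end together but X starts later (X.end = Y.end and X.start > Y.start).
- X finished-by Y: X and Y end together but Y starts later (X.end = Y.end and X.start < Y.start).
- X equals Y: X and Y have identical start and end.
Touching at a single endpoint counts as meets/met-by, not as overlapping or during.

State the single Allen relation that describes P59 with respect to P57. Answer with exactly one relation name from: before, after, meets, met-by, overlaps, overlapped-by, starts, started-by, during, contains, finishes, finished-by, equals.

P59 = [August 7, August 15]; P57 = [August 18, August 28].
Compare endpoints: P59.start < P57.start, P59.start < P57.end, P59.end < P57.start, P59.end < P57.end.
That pattern is 'before'.

before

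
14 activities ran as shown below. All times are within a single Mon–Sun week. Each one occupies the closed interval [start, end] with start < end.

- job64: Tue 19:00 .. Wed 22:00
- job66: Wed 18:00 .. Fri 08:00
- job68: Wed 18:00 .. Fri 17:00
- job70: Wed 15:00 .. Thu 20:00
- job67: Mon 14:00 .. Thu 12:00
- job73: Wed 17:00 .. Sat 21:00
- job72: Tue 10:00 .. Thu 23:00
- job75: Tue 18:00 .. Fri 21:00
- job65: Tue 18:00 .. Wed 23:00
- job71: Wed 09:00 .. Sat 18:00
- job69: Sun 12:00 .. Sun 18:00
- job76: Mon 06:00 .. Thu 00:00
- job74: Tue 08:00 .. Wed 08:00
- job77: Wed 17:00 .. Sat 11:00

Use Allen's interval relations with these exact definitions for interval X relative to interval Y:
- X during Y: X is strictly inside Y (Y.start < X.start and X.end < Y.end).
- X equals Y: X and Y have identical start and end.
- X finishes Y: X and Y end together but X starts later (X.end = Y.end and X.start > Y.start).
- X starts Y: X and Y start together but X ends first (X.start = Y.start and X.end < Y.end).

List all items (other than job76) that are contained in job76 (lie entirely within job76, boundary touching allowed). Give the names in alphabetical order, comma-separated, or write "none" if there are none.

Target job76 = [Mon 06:00, Thu 00:00].
job64 [Tue 19:00, Wed 22:00] → during → yes.
job65 [Tue 18:00, Wed 23:00] → during → yes.
job66 [Wed 18:00, Fri 08:00] → overlapped-by → no.
job67 [Mon 14:00, Thu 12:00] → overlapped-by → no.
job68 [Wed 18:00, Fri 17:00] → overlapped-by → no.
job69 [Sun 12:00, Sun 18:00] → after → no.
job70 [Wed 15:00, Thu 20:00] → overlapped-by → no.
job71 [Wed 09:00, Sat 18:00] → overlapped-by → no.
job72 [Tue 10:00, Thu 23:00] → overlapped-by → no.
job73 [Wed 17:00, Sat 21:00] → overlapped-by → no.
job74 [Tue 08:00, Wed 08:00] → during → yes.
job75 [Tue 18:00, Fri 21:00] → overlapped-by → no.
job77 [Wed 17:00, Sat 11:00] → overlapped-by → no.
Result: job64, job65, job74.

job64, job65, job74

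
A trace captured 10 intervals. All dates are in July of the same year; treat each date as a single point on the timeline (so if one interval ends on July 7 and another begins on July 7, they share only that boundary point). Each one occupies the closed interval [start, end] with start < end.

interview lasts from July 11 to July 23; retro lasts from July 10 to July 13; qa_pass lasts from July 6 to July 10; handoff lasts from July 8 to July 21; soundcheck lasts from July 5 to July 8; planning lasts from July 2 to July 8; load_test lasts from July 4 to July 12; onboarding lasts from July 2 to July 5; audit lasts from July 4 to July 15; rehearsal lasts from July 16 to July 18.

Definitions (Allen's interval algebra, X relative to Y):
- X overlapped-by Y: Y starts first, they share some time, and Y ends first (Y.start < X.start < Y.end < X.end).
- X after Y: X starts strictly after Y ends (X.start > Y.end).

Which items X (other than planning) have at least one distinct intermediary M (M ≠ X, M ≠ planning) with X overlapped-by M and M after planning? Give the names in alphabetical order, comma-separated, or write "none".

Target planning = [July 2, July 8].
Intermediaries M with M after planning: interview, rehearsal, retro.
Via interview — items with X overlapped-by interview: none.
Via rehearsal — items with X overlapped-by rehearsal: none.
Via retro — items with X overlapped-by retro: interview.
Union: interview.

interview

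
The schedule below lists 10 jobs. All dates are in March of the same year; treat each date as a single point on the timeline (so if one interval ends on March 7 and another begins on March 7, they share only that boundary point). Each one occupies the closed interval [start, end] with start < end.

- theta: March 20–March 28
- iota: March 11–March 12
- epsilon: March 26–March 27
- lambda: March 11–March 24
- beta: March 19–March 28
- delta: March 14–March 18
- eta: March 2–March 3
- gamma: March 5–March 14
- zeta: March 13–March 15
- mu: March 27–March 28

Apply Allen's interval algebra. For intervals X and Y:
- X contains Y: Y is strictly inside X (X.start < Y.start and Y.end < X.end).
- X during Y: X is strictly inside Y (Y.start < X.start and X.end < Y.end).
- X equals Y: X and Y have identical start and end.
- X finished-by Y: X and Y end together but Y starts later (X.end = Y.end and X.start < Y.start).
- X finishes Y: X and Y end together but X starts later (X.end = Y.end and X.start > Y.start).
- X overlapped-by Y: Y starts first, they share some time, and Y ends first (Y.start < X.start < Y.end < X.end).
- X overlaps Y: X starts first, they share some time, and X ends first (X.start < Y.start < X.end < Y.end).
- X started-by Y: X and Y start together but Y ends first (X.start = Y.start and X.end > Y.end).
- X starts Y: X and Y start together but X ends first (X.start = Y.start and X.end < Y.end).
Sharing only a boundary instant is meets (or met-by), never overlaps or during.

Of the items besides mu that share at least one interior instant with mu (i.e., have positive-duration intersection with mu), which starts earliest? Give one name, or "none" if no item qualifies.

beta

Target mu = [March 27, March 28].
beta [March 19, March 28] → finished-by → candidate.
delta [March 14, March 18] → before → excluded.
epsilon [March 26, March 27] → meets → excluded.
eta [March 2, March 3] → before → excluded.
gamma [March 5, March 14] → before → excluded.
iota [March 11, March 12] → before → excluded.
lambda [March 11, March 24] → before → excluded.
theta [March 20, March 28] → finished-by → candidate.
zeta [March 13, March 15] → before → excluded.
Among candidates, earliest start is March 19 → beta.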